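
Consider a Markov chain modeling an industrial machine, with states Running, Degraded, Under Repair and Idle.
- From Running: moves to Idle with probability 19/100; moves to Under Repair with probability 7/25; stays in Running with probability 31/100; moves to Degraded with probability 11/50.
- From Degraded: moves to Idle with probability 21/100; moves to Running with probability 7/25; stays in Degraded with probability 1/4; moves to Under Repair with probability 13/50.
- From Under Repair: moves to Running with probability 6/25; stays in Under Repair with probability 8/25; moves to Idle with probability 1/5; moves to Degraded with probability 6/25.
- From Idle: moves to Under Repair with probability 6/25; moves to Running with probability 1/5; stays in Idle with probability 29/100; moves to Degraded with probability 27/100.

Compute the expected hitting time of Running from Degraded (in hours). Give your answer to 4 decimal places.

3.9824

Let t(s) be the expected number of hours to first reach Running from state s, with t(Running) = 0. Conditioning on the first hour:
t(Degraded) = 1 + 0.25·t(Degraded) + 0.26·t(Under Repair) + 0.21·t(Idle)
t(Under Repair) = 1 + 0.24·t(Degraded) + 0.32·t(Under Repair) + 0.2·t(Idle)
t(Idle) = 1 + 0.27·t(Degraded) + 0.24·t(Under Repair) + 0.29·t(Idle)
Solving: t(Degraded) = 3.9824, t(Under Repair) = 4.1482, t(Idle) = 4.3251.
Expected hours from Degraded to Running: 3.9824.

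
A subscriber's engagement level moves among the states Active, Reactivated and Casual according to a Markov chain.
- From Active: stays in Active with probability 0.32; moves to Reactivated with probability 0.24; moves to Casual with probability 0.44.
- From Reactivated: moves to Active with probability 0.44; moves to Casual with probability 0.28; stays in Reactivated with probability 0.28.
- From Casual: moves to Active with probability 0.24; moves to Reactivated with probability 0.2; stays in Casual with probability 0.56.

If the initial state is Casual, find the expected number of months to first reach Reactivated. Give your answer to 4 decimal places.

Let t(s) be the expected number of months to first reach Reactivated from state s, with t(Reactivated) = 0. Conditioning on the first month:
t(Active) = 1 + 0.32·t(Active) + 0.44·t(Casual)
t(Casual) = 1 + 0.24·t(Active) + 0.56·t(Casual)
Solving: t(Active) = 4.5455, t(Casual) = 4.7521.
Expected months from Casual to Reactivated: 4.7521.

4.7521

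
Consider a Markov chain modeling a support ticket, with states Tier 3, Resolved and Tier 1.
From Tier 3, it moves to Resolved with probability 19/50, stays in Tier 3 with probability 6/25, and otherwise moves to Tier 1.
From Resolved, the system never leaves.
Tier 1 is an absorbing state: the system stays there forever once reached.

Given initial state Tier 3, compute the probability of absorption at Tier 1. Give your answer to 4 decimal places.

Let h(s) be the probability of absorption at Tier 1 starting from transient state s. Then h(Tier 1) = 1 and h(Resolved) = 0. By first-step analysis:
h(Tier 3) = 0.24·h(Tier 3) + 0.38·0 + 0.38·1
Solving: h(Tier 3) = 0.5000.
Starting from Tier 3, the probability is 0.5000.

0.5000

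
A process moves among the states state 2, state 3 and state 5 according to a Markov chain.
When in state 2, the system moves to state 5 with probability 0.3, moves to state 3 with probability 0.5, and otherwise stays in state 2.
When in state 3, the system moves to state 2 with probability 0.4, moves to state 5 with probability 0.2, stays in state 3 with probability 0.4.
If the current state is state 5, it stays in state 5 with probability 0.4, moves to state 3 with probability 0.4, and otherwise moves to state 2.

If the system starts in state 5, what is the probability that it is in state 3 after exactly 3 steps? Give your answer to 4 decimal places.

Propagate the distribution vector 3 steps from state 5.
After 0 steps: (0.0000, 0.0000, 1.0000)
After 1 step: (0.2000, 0.4000, 0.4000)
After 2 steps: (0.2800, 0.4200, 0.3000)
After 3 steps: (0.2840, 0.4280, 0.2880)
P(in state 3 after 3 steps) = 0.4280

0.4280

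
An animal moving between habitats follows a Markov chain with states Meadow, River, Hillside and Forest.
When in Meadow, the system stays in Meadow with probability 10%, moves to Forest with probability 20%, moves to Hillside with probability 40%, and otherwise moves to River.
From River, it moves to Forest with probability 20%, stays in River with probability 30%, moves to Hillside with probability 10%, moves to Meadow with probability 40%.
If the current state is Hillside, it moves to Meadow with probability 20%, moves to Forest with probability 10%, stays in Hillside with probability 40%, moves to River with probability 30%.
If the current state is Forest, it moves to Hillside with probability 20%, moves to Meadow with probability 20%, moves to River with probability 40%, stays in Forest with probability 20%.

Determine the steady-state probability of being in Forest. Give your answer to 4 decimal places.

0.1730

Let the stationary distribution be π with π = πP and π_1 + π_2 + π_3 + π_4 = 1.
π_1 = 0.1·π_1 + 0.4·π_2 + 0.2·π_3 + 0.2·π_4
π_2 = 0.3·π_1 + 0.3·π_2 + 0.3·π_3 + 0.4·π_4
π_3 = 0.4·π_1 + 0.1·π_2 + 0.4·π_3 + 0.2·π_4
Solving with the normalization constraint gives π = (0.2395, 0.3173, 0.2702, 0.1730).
So the stationary probability of Forest is 0.1730.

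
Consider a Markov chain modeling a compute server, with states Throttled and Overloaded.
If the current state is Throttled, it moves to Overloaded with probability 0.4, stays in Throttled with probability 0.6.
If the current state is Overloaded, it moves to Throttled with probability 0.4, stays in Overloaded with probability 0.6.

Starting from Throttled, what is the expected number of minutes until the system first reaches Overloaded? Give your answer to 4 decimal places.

2.5000

Let t(s) be the expected number of minutes to first reach Overloaded from state s, with t(Overloaded) = 0. Conditioning on the first minute:
t(Throttled) = 1 + 0.6·t(Throttled)
Solving: t(Throttled) = 2.5000.
Expected minutes from Throttled to Overloaded: 2.5000.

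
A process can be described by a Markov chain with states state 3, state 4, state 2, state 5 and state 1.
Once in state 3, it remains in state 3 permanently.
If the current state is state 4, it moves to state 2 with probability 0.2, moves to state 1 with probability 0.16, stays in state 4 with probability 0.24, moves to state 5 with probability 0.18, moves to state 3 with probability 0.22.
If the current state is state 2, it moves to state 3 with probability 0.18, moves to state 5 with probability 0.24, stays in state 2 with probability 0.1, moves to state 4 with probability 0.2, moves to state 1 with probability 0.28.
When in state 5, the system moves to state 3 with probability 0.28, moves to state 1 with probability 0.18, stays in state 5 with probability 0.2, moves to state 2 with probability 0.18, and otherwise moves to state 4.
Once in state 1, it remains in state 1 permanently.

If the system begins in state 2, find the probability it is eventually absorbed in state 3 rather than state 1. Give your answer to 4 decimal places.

0.4727

Let h(s) be the probability of absorption at state 3 starting from transient state s. Then h(state 3) = 1 and h(state 1) = 0. By first-step analysis:
h(state 4) = 0.22·1 + 0.24·h(state 4) + 0.2·h(state 2) + 0.18·h(state 5) + 0.16·0
h(state 2) = 0.18·1 + 0.2·h(state 4) + 0.1·h(state 2) + 0.24·h(state 5) + 0.28·0
h(state 5) = 0.28·1 + 0.16·h(state 4) + 0.18·h(state 2) + 0.2·h(state 5) + 0.18·0
Solving: h(state 4) = 0.5479, h(state 2) = 0.4727, h(state 5) = 0.5659.
Starting from state 2, the probability is 0.4727.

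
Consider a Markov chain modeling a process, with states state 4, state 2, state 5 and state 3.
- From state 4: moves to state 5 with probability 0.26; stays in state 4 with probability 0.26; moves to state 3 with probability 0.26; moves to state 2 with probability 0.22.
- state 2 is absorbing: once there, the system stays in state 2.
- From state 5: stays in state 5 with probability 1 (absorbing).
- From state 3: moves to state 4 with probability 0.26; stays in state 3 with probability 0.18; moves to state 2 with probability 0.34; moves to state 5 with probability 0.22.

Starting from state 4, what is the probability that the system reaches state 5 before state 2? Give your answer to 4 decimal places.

0.5015

Let h(s) be the probability of absorption at state 5 starting from transient state s. Then h(state 5) = 1 and h(state 2) = 0. By first-step analysis:
h(state 4) = 0.26·h(state 4) + 0.22·0 + 0.26·1 + 0.26·h(state 3)
h(state 3) = 0.26·h(state 4) + 0.34·0 + 0.22·1 + 0.18·h(state 3)
Solving: h(state 4) = 0.5015, h(state 3) = 0.4273.
Starting from state 4, the probability is 0.5015.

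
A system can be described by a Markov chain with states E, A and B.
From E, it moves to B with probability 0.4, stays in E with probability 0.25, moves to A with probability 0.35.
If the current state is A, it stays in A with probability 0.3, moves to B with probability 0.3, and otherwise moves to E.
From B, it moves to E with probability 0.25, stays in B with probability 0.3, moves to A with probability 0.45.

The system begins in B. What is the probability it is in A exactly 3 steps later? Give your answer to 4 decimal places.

Propagate the distribution vector 3 steps from B.
After 0 steps: (0.0000, 0.0000, 1.0000)
After 1 step: (0.2500, 0.4500, 0.3000)
After 2 steps: (0.3175, 0.3575, 0.3250)
After 3 steps: (0.3036, 0.3646, 0.3318)
P(in A after 3 steps) = 0.3646

0.3646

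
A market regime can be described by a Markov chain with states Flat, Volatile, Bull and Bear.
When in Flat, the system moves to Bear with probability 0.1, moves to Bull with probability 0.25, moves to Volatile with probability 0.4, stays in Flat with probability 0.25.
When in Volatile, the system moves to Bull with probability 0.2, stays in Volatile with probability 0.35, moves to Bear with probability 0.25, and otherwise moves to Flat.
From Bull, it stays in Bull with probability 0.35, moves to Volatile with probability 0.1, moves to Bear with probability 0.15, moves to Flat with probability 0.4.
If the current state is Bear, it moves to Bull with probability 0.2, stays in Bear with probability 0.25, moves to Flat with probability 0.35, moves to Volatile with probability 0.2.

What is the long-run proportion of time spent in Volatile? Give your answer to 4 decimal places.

0.2744

Let the stationary distribution be π with π = πP and π_1 + π_2 + π_3 + π_4 = 1.
π_1 = 0.25·π_1 + 0.2·π_2 + 0.4·π_3 + 0.35·π_4
π_2 = 0.4·π_1 + 0.35·π_2 + 0.1·π_3 + 0.2·π_4
π_3 = 0.25·π_1 + 0.2·π_2 + 0.35·π_3 + 0.2·π_4
Solving with the normalization constraint gives π = (0.2922, 0.2744, 0.2525, 0.1809).
So the stationary probability of Volatile is 0.2744.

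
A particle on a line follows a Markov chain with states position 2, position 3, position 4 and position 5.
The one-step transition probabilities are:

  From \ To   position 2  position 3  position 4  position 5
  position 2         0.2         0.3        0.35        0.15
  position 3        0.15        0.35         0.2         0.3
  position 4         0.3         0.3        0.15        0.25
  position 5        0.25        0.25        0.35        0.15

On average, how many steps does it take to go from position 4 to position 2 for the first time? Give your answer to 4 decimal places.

Let t(s) be the expected number of steps to first reach position 2 from state s, with t(position 2) = 0. Conditioning on the first step:
t(position 3) = 1 + 0.35·t(position 3) + 0.2·t(position 4) + 0.3·t(position 5)
t(position 4) = 1 + 0.3·t(position 3) + 0.15·t(position 4) + 0.25·t(position 5)
t(position 5) = 1 + 0.25·t(position 3) + 0.35·t(position 4) + 0.15·t(position 5)
Solving: t(position 3) = 4.7835, t(position 4) = 4.1240, t(position 5) = 4.2815.
Expected steps from position 4 to position 2: 4.1240.

4.1240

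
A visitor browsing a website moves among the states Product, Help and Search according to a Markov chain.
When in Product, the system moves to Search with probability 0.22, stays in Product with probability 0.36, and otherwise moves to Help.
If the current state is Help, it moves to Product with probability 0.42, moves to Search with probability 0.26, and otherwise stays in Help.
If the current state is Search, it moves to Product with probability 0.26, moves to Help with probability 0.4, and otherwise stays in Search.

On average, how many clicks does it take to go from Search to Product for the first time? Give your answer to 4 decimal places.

3.1323

Let t(s) be the expected number of clicks to first reach Product from state s, with t(Product) = 0. Conditioning on the first click:
t(Help) = 1 + 0.32·t(Help) + 0.26·t(Search)
t(Search) = 1 + 0.4·t(Help) + 0.34·t(Search)
Solving: t(Help) = 2.6682, t(Search) = 3.1323.
Expected clicks from Search to Product: 3.1323.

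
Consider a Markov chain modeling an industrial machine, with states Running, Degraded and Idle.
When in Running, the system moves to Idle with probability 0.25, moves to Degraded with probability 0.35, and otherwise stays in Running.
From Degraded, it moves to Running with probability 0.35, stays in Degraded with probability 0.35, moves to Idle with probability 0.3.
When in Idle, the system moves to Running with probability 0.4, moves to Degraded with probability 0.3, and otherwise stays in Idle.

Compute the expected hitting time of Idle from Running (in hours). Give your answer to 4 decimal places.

Let t(s) be the expected number of hours to first reach Idle from state s, with t(Idle) = 0. Conditioning on the first hour:
t(Running) = 1 + 0.4·t(Running) + 0.35·t(Degraded)
t(Degraded) = 1 + 0.35·t(Running) + 0.35·t(Degraded)
Solving: t(Running) = 3.7383, t(Degraded) = 3.5514.
Expected hours from Running to Idle: 3.7383.

3.7383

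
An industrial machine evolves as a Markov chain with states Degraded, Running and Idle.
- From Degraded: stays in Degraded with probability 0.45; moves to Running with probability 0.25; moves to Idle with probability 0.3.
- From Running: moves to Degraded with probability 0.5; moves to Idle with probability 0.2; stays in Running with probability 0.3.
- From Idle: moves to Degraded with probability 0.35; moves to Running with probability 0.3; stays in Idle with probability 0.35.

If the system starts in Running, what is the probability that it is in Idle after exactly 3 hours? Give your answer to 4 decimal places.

0.2865

Propagate the distribution vector 3 hours from Running.
After 0 hours: (0.0000, 1.0000, 0.0000)
After 1 hour: (0.5000, 0.3000, 0.2000)
After 2 hours: (0.4450, 0.2750, 0.2800)
After 3 hours: (0.4358, 0.2778, 0.2865)
P(in Idle after 3 hours) = 0.2865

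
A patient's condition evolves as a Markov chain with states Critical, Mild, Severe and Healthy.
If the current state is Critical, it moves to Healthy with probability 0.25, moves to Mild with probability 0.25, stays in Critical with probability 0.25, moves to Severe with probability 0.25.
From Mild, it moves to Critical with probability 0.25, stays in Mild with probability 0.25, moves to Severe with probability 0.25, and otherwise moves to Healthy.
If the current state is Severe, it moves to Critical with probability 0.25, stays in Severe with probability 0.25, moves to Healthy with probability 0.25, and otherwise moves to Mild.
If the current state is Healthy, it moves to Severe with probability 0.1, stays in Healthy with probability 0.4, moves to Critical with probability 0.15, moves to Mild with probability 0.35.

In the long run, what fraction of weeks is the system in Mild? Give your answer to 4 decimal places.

0.2794

Let the stationary distribution be π with π = πP and π_1 + π_2 + π_3 + π_4 = 1.
π_1 = 0.25·π_1 + 0.25·π_2 + 0.25·π_3 + 0.15·π_4
π_2 = 0.25·π_1 + 0.25·π_2 + 0.25·π_3 + 0.35·π_4
π_3 = 0.25·π_1 + 0.25·π_2 + 0.25·π_3 + 0.1·π_4
Solving with the normalization constraint gives π = (0.2206, 0.2794, 0.2059, 0.2941).
So the stationary probability of Mild is 0.2794.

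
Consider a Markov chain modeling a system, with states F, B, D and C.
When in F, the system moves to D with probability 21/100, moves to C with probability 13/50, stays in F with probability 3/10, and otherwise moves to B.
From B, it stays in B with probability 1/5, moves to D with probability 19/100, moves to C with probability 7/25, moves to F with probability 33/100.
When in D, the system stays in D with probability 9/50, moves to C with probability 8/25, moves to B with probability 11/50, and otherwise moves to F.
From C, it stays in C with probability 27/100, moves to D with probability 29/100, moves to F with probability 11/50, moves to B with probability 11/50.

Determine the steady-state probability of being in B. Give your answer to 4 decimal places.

Let the stationary distribution be π with π = πP and π_1 + π_2 + π_3 + π_4 = 1.
π_1 = 0.3·π_1 + 0.33·π_2 + 0.28·π_3 + 0.22·π_4
π_2 = 0.23·π_1 + 0.2·π_2 + 0.22·π_3 + 0.22·π_4
π_3 = 0.21·π_1 + 0.19·π_2 + 0.18·π_3 + 0.29·π_4
Solving with the normalization constraint gives π = (0.2797, 0.2184, 0.2214, 0.2805).
So the stationary probability of B is 0.2184.

0.2184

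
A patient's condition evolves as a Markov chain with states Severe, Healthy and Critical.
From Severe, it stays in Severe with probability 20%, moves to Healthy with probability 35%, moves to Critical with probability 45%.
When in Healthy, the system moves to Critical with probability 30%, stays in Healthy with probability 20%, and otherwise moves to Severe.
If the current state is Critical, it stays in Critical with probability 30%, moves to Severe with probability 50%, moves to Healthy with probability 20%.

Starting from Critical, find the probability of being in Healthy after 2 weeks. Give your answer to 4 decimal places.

0.2750

Sum over the intermediate state after 1 week:
P = P(Critical→Severe)·P(Severe→Healthy) + P(Critical→Healthy)·P(Healthy→Healthy) + P(Critical→Critical)·P(Critical→Healthy)
  = 0.5×0.35 + 0.2×0.2 + 0.3×0.2
  = 0.1750 + 0.0400 + 0.0600 = 0.2750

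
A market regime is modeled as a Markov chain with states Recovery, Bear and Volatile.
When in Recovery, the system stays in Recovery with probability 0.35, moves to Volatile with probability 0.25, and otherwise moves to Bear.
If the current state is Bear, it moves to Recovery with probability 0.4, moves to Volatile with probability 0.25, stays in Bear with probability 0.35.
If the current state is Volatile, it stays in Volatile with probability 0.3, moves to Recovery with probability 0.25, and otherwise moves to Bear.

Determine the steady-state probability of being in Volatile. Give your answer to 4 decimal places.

0.2632

Let the stationary distribution be π with π = πP and π_1 + π_2 + π_3 = 1.
π_1 = 0.35·π_1 + 0.4·π_2 + 0.25·π_3
π_2 = 0.4·π_1 + 0.35·π_2 + 0.45·π_3
Solving with the normalization constraint gives π = (0.3434, 0.3935, 0.2632).
So the stationary probability of Volatile is 0.2632.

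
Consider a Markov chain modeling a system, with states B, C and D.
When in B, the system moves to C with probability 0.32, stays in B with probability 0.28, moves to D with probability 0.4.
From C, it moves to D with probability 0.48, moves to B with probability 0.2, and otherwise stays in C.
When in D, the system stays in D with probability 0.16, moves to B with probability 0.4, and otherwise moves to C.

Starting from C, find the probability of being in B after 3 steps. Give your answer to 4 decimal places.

0.2870

Propagate the distribution vector 3 steps from C.
After 0 steps: (0.0000, 1.0000, 0.0000)
After 1 step: (0.2000, 0.3200, 0.4800)
After 2 steps: (0.3120, 0.3776, 0.3104)
After 3 steps: (0.2870, 0.3572, 0.3557)
P(in B after 3 steps) = 0.2870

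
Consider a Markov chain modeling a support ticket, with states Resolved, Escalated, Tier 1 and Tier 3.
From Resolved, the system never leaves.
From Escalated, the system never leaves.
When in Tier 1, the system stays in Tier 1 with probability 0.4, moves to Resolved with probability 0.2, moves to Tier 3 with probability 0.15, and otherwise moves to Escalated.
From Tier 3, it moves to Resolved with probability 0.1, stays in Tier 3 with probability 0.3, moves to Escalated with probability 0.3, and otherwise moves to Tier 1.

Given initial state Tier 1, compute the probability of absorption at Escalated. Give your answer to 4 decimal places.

Let h(s) be the probability of absorption at Escalated starting from transient state s. Then h(Escalated) = 1 and h(Resolved) = 0. By first-step analysis:
h(Tier 1) = 0.2·0 + 0.25·1 + 0.4·h(Tier 1) + 0.15·h(Tier 3)
h(Tier 3) = 0.1·0 + 0.3·1 + 0.3·h(Tier 1) + 0.3·h(Tier 3)
Solving: h(Tier 1) = 0.5867, h(Tier 3) = 0.6800.
Starting from Tier 1, the probability is 0.5867.

0.5867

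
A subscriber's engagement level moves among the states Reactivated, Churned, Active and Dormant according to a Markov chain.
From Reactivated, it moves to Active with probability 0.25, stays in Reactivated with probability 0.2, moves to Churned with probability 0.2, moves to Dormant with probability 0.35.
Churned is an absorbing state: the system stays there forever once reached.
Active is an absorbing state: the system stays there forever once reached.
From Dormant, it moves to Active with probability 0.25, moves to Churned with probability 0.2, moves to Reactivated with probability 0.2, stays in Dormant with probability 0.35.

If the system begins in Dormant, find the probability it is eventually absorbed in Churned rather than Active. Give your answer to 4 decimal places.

0.4444

Let h(s) be the probability of absorption at Churned starting from transient state s. Then h(Churned) = 1 and h(Active) = 0. By first-step analysis:
h(Reactivated) = 0.2·h(Reactivated) + 0.2·1 + 0.25·0 + 0.35·h(Dormant)
h(Dormant) = 0.2·h(Reactivated) + 0.2·1 + 0.25·0 + 0.35·h(Dormant)
Solving: h(Reactivated) = 0.4444, h(Dormant) = 0.4444.
Starting from Dormant, the probability is 0.4444.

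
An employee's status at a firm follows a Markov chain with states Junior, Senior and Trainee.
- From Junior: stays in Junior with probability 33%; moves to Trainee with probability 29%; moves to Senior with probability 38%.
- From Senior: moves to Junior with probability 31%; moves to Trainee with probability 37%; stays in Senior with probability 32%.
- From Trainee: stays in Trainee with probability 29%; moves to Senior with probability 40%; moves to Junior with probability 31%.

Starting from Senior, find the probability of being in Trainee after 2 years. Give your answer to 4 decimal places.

Sum over the intermediate state after 1 year:
P = P(Senior→Junior)·P(Junior→Trainee) + P(Senior→Senior)·P(Senior→Trainee) + P(Senior→Trainee)·P(Trainee→Trainee)
  = 0.31×0.29 + 0.32×0.37 + 0.37×0.29
  = 0.0899 + 0.1184 + 0.1073 = 0.3156

0.3156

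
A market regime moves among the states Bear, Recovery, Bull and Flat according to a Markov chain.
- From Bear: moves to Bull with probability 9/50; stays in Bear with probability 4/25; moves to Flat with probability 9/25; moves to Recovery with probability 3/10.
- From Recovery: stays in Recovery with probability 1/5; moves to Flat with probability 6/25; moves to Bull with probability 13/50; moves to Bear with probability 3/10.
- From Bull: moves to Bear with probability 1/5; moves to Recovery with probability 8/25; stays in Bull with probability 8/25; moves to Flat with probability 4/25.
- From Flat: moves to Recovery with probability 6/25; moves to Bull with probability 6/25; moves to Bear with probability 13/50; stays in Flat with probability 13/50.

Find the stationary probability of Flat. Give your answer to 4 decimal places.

Let the stationary distribution be π with π = πP and π_1 + π_2 + π_3 + π_4 = 1.
π_1 = 0.16·π_1 + 0.3·π_2 + 0.2·π_3 + 0.26·π_4
π_2 = 0.3·π_1 + 0.2·π_2 + 0.32·π_3 + 0.24·π_4
π_3 = 0.18·π_1 + 0.26·π_2 + 0.32·π_3 + 0.24·π_4
Solving with the normalization constraint gives π = (0.2322, 0.2635, 0.2515, 0.2528).
So the stationary probability of Flat is 0.2528.

0.2528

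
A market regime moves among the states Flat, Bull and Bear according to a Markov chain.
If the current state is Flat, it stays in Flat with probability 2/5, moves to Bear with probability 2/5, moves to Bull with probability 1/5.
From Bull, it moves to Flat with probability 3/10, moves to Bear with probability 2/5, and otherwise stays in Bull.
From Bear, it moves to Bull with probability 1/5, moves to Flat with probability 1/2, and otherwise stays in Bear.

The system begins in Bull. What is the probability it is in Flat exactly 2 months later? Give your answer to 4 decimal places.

0.4100

Sum over the intermediate state after 1 month:
P = P(Bull→Flat)·P(Flat→Flat) + P(Bull→Bull)·P(Bull→Flat) + P(Bull→Bear)·P(Bear→Flat)
  = 0.3×0.4 + 0.3×0.3 + 0.4×0.5
  = 0.1200 + 0.0900 + 0.2000 = 0.4100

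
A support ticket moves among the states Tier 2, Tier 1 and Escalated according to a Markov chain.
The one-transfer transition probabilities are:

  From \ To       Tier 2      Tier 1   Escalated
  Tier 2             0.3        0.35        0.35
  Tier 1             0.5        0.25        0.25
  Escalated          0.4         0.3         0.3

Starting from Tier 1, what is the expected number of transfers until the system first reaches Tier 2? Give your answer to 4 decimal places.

Let t(s) be the expected number of transfers to first reach Tier 2 from state s, with t(Tier 2) = 0. Conditioning on the first transfer:
t(Tier 1) = 1 + 0.25·t(Tier 1) + 0.25·t(Escalated)
t(Escalated) = 1 + 0.3·t(Tier 1) + 0.3·t(Escalated)
Solving: t(Tier 1) = 2.1111, t(Escalated) = 2.3333.
Expected transfers from Tier 1 to Tier 2: 2.1111.

2.1111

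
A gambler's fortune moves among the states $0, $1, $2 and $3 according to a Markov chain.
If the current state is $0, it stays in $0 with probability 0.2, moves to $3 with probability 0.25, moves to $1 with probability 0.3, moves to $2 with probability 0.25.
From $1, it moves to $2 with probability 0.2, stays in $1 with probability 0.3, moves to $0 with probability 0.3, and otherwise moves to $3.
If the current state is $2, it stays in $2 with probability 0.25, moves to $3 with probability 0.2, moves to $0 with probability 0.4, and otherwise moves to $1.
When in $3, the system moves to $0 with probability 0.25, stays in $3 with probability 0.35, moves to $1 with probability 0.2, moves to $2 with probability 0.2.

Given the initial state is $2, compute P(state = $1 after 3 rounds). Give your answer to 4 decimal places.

Propagate the distribution vector 3 rounds from $2.
After 0 rounds: (0.0000, 0.0000, 1.0000, 0.0000)
After 1 round: (0.4000, 0.1500, 0.2500, 0.2000)
After 2 rounds: (0.2750, 0.2425, 0.2325, 0.2500)
After 3 rounds: (0.2833, 0.2401, 0.2254, 0.2513)
P(in $1 after 3 rounds) = 0.2401

0.2401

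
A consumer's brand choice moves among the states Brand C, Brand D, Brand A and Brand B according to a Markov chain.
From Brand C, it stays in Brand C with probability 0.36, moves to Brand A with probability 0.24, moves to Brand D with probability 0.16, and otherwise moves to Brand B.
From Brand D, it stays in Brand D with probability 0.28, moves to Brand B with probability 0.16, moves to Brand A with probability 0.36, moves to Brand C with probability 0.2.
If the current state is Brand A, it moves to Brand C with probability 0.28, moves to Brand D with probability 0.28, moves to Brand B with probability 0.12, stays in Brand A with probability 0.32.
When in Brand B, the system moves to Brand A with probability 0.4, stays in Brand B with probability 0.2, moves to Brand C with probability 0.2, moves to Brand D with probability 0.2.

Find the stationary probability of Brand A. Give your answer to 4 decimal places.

0.3219

Let the stationary distribution be π with π = πP and π_1 + π_2 + π_3 + π_4 = 1.
π_1 = 0.36·π_1 + 0.2·π_2 + 0.28·π_3 + 0.2·π_4
π_2 = 0.16·π_1 + 0.28·π_2 + 0.28·π_3 + 0.2·π_4
π_3 = 0.24·π_1 + 0.36·π_2 + 0.32·π_3 + 0.4·π_4
Solving with the normalization constraint gives π = (0.2688, 0.2337, 0.3219, 0.1757).
So the stationary probability of Brand A is 0.3219.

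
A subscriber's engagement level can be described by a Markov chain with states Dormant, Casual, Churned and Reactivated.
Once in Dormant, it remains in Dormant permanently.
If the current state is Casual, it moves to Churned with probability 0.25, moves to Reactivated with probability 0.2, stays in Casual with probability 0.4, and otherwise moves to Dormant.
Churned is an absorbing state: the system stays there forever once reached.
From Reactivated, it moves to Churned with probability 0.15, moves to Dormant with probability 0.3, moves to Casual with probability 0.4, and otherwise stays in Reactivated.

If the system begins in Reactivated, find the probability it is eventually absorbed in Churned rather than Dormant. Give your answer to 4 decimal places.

Let h(s) be the probability of absorption at Churned starting from transient state s. Then h(Churned) = 1 and h(Dormant) = 0. By first-step analysis:
h(Casual) = 0.15·0 + 0.4·h(Casual) + 0.25·1 + 0.2·h(Reactivated)
h(Reactivated) = 0.3·0 + 0.4·h(Casual) + 0.15·1 + 0.15·h(Reactivated)
Solving: h(Casual) = 0.5640, h(Reactivated) = 0.4419.
Starting from Reactivated, the probability is 0.4419.

0.4419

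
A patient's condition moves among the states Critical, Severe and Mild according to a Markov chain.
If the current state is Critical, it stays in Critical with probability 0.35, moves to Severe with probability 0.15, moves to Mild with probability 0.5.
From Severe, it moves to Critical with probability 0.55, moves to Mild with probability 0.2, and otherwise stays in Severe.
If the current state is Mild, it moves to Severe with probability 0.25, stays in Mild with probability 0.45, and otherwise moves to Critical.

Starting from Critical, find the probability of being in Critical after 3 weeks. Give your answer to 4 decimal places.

0.3715

Propagate the distribution vector 3 weeks from Critical.
After 0 weeks: (1.0000, 0.0000, 0.0000)
After 1 week: (0.3500, 0.1500, 0.5000)
After 2 weeks: (0.3550, 0.2150, 0.4300)
After 3 weeks: (0.3715, 0.2145, 0.4140)
P(in Critical after 3 weeks) = 0.3715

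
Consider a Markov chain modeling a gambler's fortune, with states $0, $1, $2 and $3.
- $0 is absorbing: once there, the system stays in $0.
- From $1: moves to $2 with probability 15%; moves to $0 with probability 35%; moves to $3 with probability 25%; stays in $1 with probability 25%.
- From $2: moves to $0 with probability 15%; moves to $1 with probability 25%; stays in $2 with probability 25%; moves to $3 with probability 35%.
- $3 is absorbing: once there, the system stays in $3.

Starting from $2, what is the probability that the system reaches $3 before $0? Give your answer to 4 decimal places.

Let h(s) be the probability of absorption at $3 starting from transient state s. Then h($3) = 1 and h($0) = 0. By first-step analysis:
h($1) = 0.35·0 + 0.25·h($1) + 0.15·h($2) + 0.25·1
h($2) = 0.15·0 + 0.25·h($1) + 0.25·h($2) + 0.35·1
Solving: h($1) = 0.4571, h($2) = 0.6190.
Starting from $2, the probability is 0.6190.

0.6190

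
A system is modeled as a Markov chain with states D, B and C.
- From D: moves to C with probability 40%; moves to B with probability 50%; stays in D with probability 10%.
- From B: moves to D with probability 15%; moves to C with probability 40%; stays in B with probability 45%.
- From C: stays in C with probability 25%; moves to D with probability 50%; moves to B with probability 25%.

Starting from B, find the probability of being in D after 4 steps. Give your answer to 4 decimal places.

0.2594

Propagate the distribution vector 4 steps from B.
After 0 steps: (0.0000, 1.0000, 0.0000)
After 1 step: (0.1500, 0.4500, 0.4000)
After 2 steps: (0.2825, 0.3775, 0.3400)
After 3 steps: (0.2549, 0.3961, 0.3490)
After 4 steps: (0.2594, 0.3929, 0.3477)
P(in D after 4 steps) = 0.2594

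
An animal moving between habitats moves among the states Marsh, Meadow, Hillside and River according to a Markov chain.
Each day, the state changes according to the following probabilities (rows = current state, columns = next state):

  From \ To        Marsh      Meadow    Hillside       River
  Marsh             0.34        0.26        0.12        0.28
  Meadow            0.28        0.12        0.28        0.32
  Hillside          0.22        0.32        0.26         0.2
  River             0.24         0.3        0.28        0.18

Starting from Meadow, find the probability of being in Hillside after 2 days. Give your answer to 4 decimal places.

Propagate the distribution vector 2 days from Meadow.
After 0 days: (0.0000, 1.0000, 0.0000, 0.0000)
After 1 day: (0.2800, 0.1200, 0.2800, 0.3200)
After 2 days: (0.2672, 0.2728, 0.2296, 0.2304)
P(in Hillside after 2 days) = 0.2296

0.2296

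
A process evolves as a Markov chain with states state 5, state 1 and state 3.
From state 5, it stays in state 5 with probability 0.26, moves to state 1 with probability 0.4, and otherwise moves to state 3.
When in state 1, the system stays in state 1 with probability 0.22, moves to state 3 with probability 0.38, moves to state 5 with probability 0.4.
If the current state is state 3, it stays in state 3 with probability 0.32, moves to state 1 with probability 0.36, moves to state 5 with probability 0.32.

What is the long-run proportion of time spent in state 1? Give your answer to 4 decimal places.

0.3272

Let the stationary distribution be π with π = πP and π_1 + π_2 + π_3 = 1.
π_1 = 0.26·π_1 + 0.4·π_2 + 0.32·π_3
π_2 = 0.4·π_1 + 0.22·π_2 + 0.36·π_3
Solving with the normalization constraint gives π = (0.3266, 0.3272, 0.3462).
So the stationary probability of state 1 is 0.3272.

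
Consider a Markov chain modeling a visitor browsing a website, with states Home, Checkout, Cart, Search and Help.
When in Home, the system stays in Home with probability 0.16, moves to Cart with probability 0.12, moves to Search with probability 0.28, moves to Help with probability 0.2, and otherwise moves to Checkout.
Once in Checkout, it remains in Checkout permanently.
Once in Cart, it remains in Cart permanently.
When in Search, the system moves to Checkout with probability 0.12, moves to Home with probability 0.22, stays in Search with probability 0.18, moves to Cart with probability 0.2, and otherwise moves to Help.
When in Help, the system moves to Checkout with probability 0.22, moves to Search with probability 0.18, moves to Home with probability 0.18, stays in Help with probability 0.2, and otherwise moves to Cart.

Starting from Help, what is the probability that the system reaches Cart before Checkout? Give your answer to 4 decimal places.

Let h(s) be the probability of absorption at Cart starting from transient state s. Then h(Cart) = 1 and h(Checkout) = 0. By first-step analysis:
h(Home) = 0.16·h(Home) + 0.24·0 + 0.12·1 + 0.28·h(Search) + 0.2·h(Help)
h(Search) = 0.22·h(Home) + 0.12·0 + 0.2·1 + 0.18·h(Search) + 0.28·h(Help)
h(Help) = 0.18·h(Home) + 0.22·0 + 0.22·1 + 0.18·h(Search) + 0.2·h(Help)
Solving: h(Home) = 0.4364, h(Search) = 0.5291, h(Help) = 0.4922.
Starting from Help, the probability is 0.4922.

0.4922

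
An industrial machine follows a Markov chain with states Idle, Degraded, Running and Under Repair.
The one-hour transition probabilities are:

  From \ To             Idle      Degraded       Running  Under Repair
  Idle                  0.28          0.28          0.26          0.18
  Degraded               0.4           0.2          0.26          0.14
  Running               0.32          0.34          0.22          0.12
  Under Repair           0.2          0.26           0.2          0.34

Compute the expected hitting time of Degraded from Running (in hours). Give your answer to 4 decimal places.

Let t(s) be the expected number of hours to first reach Degraded from state s, with t(Degraded) = 0. Conditioning on the first hour:
t(Idle) = 1 + 0.28·t(Idle) + 0.26·t(Running) + 0.18·t(Under Repair)
t(Running) = 1 + 0.32·t(Idle) + 0.22·t(Running) + 0.12·t(Under Repair)
t(Under Repair) = 1 + 0.2·t(Idle) + 0.2·t(Running) + 0.34·t(Under Repair)
Solving: t(Idle) = 3.4439, t(Running) = 3.2396, t(Under Repair) = 3.5404.
Expected hours from Running to Degraded: 3.2396.

3.2396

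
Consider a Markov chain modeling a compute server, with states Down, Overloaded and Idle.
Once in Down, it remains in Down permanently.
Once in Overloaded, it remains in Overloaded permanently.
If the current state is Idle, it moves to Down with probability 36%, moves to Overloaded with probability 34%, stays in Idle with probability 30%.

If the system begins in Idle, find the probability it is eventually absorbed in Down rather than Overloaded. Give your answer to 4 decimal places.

Let h(s) be the probability of absorption at Down starting from transient state s. Then h(Down) = 1 and h(Overloaded) = 0. By first-step analysis:
h(Idle) = 0.36·1 + 0.34·0 + 0.3·h(Idle)
Solving: h(Idle) = 0.5143.
Starting from Idle, the probability is 0.5143.

0.5143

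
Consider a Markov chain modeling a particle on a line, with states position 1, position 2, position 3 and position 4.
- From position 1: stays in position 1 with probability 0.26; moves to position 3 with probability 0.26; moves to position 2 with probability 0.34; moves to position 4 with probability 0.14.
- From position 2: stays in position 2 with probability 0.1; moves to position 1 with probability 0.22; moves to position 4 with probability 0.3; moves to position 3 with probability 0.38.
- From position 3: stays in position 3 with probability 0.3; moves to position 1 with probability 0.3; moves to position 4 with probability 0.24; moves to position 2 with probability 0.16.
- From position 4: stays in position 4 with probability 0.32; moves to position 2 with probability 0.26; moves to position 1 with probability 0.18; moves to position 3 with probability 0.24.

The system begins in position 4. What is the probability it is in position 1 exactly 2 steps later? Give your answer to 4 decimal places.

0.2336

Propagate the distribution vector 2 steps from position 4.
After 0 steps: (0.0000, 0.0000, 0.0000, 1.0000)
After 1 step: (0.1800, 0.2600, 0.2400, 0.3200)
After 2 steps: (0.2336, 0.2088, 0.2944, 0.2632)
P(in position 1 after 2 steps) = 0.2336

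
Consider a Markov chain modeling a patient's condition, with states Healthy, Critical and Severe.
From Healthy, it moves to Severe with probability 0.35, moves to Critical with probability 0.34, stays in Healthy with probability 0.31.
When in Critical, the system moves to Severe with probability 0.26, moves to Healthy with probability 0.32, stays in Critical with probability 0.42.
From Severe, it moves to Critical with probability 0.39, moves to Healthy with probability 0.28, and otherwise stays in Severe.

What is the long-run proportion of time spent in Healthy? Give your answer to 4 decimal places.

0.3046

Let the stationary distribution be π with π = πP and π_1 + π_2 + π_3 = 1.
π_1 = 0.31·π_1 + 0.32·π_2 + 0.28·π_3
π_2 = 0.34·π_1 + 0.42·π_2 + 0.39·π_3
Solving with the normalization constraint gives π = (0.3046, 0.3864, 0.3090).
So the stationary probability of Healthy is 0.3046.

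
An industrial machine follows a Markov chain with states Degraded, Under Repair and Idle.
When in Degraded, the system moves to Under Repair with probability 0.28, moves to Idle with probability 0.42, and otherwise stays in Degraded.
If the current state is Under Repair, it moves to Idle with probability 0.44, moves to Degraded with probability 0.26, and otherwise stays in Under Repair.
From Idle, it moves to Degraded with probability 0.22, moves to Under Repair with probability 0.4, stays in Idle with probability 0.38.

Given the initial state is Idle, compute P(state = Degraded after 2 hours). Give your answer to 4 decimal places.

0.2536

Sum over the intermediate state after 1 hour:
P = P(Idle→Degraded)·P(Degraded→Degraded) + P(Idle→Under Repair)·P(Under Repair→Degraded) + P(Idle→Idle)·P(Idle→Degraded)
  = 0.22×0.3 + 0.4×0.26 + 0.38×0.22
  = 0.0660 + 0.1040 + 0.0836 = 0.2536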